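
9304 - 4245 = 5059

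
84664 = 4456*19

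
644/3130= 322/1565 =0.21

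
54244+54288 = 108532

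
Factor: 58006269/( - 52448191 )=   -  3^2*37^1*43^1*97^( - 1 )*4051^1*540703^ ( - 1 )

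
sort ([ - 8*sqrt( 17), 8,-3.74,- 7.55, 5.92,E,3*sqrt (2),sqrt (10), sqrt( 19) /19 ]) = [-8 * sqrt(17 ), - 7.55, - 3.74,sqrt( 19)/19 , E,sqrt (10),  3*sqrt (2),5.92,  8] 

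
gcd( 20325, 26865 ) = 15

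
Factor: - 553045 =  - 5^1*110609^1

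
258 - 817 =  - 559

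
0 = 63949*0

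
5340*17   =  90780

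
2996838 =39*76842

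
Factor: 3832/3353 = 2^3 * 7^(-1) = 8/7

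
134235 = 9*14915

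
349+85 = 434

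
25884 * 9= 232956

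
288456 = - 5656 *(- 51 )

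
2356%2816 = 2356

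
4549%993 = 577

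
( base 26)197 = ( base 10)917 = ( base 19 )2A5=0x395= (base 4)32111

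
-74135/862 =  - 74135/862 = - 86.00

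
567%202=163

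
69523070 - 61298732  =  8224338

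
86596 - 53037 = 33559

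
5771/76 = 5771/76 = 75.93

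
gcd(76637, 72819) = 1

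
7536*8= 60288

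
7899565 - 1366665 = 6532900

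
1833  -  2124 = -291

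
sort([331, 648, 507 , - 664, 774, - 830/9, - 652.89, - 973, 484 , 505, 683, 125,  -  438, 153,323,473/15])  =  [- 973, - 664, - 652.89,-438, - 830/9,473/15, 125, 153, 323, 331, 484,505,507, 648, 683, 774]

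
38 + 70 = 108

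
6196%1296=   1012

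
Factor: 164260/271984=2^( - 2 )*5^1*43^1*89^( - 1 ) = 215/356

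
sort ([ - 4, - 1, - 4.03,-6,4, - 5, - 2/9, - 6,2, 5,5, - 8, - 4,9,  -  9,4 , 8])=[ - 9 , - 8,-6, - 6, - 5,  -  4.03 ,-4,  -  4, - 1, - 2/9,2,4,4, 5,5 , 8,  9 ]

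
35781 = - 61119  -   - 96900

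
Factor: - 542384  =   - 2^4*109^1*311^1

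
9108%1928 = 1396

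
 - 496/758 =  - 1+131/379 = -0.65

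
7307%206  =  97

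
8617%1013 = 513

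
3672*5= 18360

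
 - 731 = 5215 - 5946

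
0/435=0 = 0.00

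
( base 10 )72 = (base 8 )110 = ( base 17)44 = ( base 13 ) 57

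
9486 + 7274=16760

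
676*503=340028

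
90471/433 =90471/433 = 208.94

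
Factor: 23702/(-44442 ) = - 11851/22221 = - 3^(  -  3)*7^1*823^( - 1 )  *  1693^1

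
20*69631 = 1392620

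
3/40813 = 3/40813= 0.00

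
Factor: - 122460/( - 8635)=2^2*3^1*11^(-1 )*13^1= 156/11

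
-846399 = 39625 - 886024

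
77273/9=77273/9= 8585.89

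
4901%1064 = 645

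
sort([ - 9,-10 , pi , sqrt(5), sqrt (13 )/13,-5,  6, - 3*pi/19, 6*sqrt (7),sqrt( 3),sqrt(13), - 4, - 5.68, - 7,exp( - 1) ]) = [ - 10, - 9,-7,-5.68,  -  5, - 4,-3 * pi/19, sqrt(13)/13, exp(-1 ),sqrt(3), sqrt( 5 ), pi,sqrt ( 13),6, 6*sqrt ( 7 )] 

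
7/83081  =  7/83081 = 0.00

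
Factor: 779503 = 317^1*2459^1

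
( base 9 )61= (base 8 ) 67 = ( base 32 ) 1N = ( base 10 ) 55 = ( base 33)1M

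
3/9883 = 3/9883= 0.00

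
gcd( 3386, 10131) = 1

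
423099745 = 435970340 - 12870595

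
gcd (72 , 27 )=9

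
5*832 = 4160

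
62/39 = 62/39 = 1.59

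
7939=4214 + 3725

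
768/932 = 192/233= 0.82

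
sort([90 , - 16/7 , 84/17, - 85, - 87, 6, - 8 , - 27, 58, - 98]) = [-98, - 87 , - 85, - 27, - 8 , - 16/7,84/17,  6,58,90]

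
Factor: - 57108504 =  - 2^3*3^1*2379521^1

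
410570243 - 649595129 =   -  239024886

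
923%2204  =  923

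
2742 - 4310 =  - 1568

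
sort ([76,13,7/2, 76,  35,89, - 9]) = [-9,  7/2,13 , 35, 76, 76, 89 ] 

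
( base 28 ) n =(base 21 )12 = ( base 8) 27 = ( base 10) 23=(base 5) 43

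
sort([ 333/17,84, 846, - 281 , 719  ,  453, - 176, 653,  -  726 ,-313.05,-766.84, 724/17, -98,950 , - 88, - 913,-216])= [-913, - 766.84,-726, -313.05,  -  281, - 216,- 176 , - 98, - 88, 333/17,724/17, 84,453, 653 , 719, 846, 950 ] 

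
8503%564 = 43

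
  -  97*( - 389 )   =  37733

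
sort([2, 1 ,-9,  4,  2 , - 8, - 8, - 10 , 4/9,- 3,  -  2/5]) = [ - 10,-9,- 8,-8, - 3, - 2/5,4/9, 1, 2, 2,4]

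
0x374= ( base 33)qq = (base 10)884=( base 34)Q0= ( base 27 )15K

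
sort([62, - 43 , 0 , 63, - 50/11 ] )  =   [ -43 , - 50/11, 0 , 62, 63] 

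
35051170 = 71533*490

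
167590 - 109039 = 58551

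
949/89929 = 949/89929 = 0.01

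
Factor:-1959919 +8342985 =6383066 =2^1*3191533^1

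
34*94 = 3196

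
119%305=119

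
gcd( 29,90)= 1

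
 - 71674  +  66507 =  -5167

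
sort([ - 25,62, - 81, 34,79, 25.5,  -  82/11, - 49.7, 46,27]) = [- 81, - 49.7, - 25  , - 82/11 , 25.5,27, 34,46, 62,79 ]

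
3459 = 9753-6294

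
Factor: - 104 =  -2^3*13^1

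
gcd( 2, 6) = 2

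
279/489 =93/163  =  0.57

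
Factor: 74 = 2^1*37^1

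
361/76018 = 361/76018=0.00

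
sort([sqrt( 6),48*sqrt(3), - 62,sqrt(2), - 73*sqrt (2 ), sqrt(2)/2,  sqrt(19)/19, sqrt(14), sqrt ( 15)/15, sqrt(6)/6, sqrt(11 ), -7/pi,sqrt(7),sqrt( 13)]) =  [ - 73*sqrt(2),  -  62, - 7/pi,sqrt(19 )/19,sqrt(15)/15 , sqrt(6 ) /6,sqrt(2 ) /2,sqrt(2 ) , sqrt ( 6),  sqrt(7 ),sqrt( 11), sqrt(13) , sqrt(14), 48*sqrt( 3) ]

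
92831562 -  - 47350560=140182122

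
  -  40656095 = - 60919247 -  - 20263152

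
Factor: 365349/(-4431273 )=  -  121783/1477091=-7^( -1)*11^( - 1) * 193^1*631^1*19183^( - 1 ) 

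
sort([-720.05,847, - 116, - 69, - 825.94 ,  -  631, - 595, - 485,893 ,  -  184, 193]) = [ - 825.94, - 720.05, - 631, - 595, - 485, - 184,-116, - 69,193,  847, 893 ] 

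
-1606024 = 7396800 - 9002824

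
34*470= 15980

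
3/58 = 3/58 = 0.05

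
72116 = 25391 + 46725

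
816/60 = 68/5  =  13.60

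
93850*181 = 16986850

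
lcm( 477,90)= 4770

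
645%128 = 5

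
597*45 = 26865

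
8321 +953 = 9274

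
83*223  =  18509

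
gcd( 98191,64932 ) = 1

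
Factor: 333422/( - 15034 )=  - 166711/7517=- 43^1*3877^1*7517^( - 1 )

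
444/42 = 74/7=10.57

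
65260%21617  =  409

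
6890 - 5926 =964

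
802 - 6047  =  - 5245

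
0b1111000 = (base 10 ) 120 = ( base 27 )4c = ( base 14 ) 88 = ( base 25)4k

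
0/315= 0= 0.00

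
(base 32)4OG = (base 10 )4880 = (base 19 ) d9g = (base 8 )11420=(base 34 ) 47I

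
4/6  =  2/3 = 0.67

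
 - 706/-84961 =706/84961=0.01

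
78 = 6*13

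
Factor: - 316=-2^2 * 79^1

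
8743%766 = 317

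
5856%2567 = 722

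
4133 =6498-2365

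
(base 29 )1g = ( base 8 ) 55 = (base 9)50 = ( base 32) 1d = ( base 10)45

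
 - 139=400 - 539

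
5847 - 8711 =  - 2864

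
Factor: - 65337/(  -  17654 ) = 2^( - 1 )*3^1 * 7^( - 1 )* 13^(-1)*29^1*97^( -1)*751^1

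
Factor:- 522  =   - 2^1*3^2*29^1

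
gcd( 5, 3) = 1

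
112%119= 112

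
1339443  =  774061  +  565382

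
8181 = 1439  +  6742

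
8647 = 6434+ 2213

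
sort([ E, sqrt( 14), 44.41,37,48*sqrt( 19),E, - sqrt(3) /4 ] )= [ - sqrt(3 ) /4,E,E,sqrt( 14 ),37,44.41,48*sqrt( 19)]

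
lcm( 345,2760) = 2760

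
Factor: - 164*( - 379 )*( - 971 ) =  - 60353476 = - 2^2 * 41^1*379^1*971^1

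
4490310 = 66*68035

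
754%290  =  174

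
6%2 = 0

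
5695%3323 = 2372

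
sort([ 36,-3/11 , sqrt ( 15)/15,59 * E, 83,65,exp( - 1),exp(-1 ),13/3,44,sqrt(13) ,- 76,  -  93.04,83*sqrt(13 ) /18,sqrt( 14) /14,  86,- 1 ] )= [-93.04, - 76,-1, - 3/11,sqrt(15) /15,sqrt( 14)/14,exp ( -1 ), exp (  -  1), sqrt (13 ) , 13/3, 83*sqrt( 13) /18, 36, 44,65,83,  86,59*E ] 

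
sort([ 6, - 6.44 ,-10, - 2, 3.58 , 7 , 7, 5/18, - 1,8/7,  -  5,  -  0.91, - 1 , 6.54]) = [-10,  -  6.44,  -  5,  -  2, - 1, - 1, - 0.91, 5/18, 8/7, 3.58 , 6, 6.54,7 , 7 ]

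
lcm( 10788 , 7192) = 21576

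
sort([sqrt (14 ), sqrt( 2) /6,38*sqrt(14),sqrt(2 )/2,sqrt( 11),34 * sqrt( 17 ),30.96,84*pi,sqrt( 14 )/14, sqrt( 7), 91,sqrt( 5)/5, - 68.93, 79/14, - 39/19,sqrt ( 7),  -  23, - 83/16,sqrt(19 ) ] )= [ - 68.93,-23, - 83/16, - 39/19,sqrt(2)/6,sqrt( 14 )/14,sqrt( 5 )/5,sqrt (2 ) /2,sqrt ( 7 ),sqrt( 7) , sqrt( 11 ), sqrt(14),sqrt(19),79/14, 30.96,  91 , 34 * sqrt(17),38*sqrt( 14),84*pi ]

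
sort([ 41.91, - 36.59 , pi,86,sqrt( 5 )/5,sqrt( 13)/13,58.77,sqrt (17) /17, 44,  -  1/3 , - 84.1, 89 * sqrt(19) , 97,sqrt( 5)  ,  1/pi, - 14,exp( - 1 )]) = [ - 84.1, - 36.59,  -  14 , - 1/3,  sqrt( 17)/17, sqrt( 13 )/13,1/pi, exp ( - 1 ),sqrt( 5 ) /5,  sqrt( 5),  pi,41.91,44,58.77,86,97,89*sqrt( 19)] 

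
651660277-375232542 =276427735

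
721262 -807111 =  - 85849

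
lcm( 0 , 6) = 0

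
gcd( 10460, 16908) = 4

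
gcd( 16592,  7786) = 34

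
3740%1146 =302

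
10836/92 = 2709/23 = 117.78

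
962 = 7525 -6563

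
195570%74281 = 47008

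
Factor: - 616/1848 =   -  1/3 = - 3^( - 1)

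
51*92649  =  4725099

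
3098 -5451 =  - 2353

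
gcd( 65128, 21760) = 8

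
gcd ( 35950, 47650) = 50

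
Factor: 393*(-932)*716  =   - 262253616 = - 2^4*3^1 * 131^1*179^1*233^1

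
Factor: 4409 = 4409^1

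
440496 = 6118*72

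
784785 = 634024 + 150761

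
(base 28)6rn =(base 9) 7462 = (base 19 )f3b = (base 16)156b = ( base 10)5483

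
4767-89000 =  - 84233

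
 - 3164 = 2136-5300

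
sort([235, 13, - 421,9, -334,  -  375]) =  [- 421, - 375, - 334,9, 13, 235 ] 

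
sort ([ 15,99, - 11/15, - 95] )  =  [-95, - 11/15, 15 , 99 ]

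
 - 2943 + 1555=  - 1388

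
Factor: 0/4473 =0 = 0^1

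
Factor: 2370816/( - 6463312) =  - 2^4*3^3*7^3*403957^( - 1 ) = - 148176/403957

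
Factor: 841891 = 17^1*49523^1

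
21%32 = 21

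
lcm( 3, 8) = 24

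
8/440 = 1/55 = 0.02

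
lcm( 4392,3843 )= 30744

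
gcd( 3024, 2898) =126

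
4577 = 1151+3426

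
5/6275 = 1/1255 = 0.00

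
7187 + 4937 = 12124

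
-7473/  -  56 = 7473/56 = 133.45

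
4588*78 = 357864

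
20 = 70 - 50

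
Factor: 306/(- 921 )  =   - 2^1*3^1*17^1  *  307^( - 1 ) = -102/307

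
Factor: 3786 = 2^1 *3^1*631^1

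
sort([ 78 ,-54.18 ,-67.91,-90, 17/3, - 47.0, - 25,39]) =[ - 90, - 67.91,-54.18,-47.0, - 25, 17/3 , 39 , 78 ]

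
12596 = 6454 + 6142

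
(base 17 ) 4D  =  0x51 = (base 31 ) 2J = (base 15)56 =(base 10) 81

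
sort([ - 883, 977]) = [-883,  977 ]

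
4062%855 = 642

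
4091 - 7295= - 3204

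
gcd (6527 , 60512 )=61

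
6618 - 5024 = 1594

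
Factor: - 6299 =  - 6299^1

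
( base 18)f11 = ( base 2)1001100001111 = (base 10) 4879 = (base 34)47h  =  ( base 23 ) 953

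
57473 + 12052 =69525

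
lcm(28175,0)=0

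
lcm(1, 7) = 7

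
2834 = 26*109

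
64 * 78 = 4992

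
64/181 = 64/181  =  0.35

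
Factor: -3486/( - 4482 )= 3^( - 2)*7^1 = 7/9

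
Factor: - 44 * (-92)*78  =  315744=2^5*3^1*11^1*13^1 * 23^1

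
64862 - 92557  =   - 27695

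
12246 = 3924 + 8322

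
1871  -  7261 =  - 5390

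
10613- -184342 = 194955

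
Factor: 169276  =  2^2*101^1*419^1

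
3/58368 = 1/19456 = 0.00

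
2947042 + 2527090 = 5474132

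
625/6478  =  625/6478 = 0.10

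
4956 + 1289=6245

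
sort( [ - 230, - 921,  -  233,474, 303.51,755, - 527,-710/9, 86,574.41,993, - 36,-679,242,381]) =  [ - 921, - 679, - 527, - 233, - 230, - 710/9, - 36, 86,242, 303.51,381 , 474,574.41,755,993 ] 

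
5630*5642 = 31764460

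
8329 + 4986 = 13315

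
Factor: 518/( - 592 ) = - 7/8 = - 2^( - 3)*7^1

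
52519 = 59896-7377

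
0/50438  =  0 = 0.00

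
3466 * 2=6932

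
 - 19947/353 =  - 19947/353 = -56.51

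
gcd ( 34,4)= 2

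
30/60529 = 30/60529  =  0.00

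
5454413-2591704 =2862709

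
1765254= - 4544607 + 6309861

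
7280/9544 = 910/1193 = 0.76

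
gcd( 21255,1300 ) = 65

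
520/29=520/29 = 17.93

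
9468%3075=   243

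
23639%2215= 1489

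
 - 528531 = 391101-919632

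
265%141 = 124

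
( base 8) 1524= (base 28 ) 12C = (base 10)852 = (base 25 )192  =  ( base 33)PR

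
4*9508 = 38032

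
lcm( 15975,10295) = 463275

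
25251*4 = 101004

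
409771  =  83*4937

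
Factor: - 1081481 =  - 859^1*1259^1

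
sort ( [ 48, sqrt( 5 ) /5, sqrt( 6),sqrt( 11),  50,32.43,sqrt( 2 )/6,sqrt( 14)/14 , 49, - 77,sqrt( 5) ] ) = [ - 77,sqrt ( 2)/6,sqrt( 14)/14,sqrt( 5)/5,sqrt ( 5 ), sqrt( 6), sqrt(11), 32.43,48, 49 , 50 ] 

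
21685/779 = 21685/779 = 27.84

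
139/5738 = 139/5738 = 0.02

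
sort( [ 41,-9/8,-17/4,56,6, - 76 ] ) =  [-76,-17/4, - 9/8, 6,41,  56]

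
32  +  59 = 91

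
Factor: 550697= 7^1 * 151^1 * 521^1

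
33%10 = 3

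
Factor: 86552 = 2^3*31^1*349^1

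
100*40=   4000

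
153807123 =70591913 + 83215210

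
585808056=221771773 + 364036283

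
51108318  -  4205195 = 46903123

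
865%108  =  1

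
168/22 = 84/11= 7.64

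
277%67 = 9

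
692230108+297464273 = 989694381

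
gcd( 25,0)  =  25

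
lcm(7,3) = 21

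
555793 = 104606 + 451187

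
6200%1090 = 750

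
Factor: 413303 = 11^1*37573^1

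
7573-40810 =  - 33237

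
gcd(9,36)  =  9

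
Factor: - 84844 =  - 2^2*21211^1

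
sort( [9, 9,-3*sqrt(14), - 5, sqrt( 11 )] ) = [-3*sqrt( 14 ),  -  5, sqrt( 11 ),9, 9] 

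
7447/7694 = 7447/7694 = 0.97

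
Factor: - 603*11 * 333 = -3^4*11^1*37^1*67^1 = - 2208789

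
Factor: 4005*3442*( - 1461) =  - 20140191810 = - 2^1* 3^3*5^1*89^1* 487^1* 1721^1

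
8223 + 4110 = 12333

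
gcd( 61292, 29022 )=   14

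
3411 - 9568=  - 6157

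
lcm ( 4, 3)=12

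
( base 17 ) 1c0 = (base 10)493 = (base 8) 755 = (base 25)JI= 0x1ED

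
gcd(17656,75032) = 8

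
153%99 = 54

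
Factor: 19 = 19^1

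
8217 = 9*913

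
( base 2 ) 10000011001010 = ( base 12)4A36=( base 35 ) 6tt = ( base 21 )J0F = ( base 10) 8394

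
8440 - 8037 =403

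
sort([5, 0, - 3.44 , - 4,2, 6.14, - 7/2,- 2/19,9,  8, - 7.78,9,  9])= [ - 7.78,  -  4, - 7/2,- 3.44, - 2/19,0,2,  5, 6.14, 8,9,  9, 9]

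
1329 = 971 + 358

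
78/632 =39/316  =  0.12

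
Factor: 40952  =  2^3 * 5119^1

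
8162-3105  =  5057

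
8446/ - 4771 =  - 2  +  1096/4771 = - 1.77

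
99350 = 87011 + 12339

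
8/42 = 4/21 = 0.19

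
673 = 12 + 661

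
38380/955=7676/191= 40.19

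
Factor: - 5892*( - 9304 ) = 54819168= 2^5*3^1*491^1*1163^1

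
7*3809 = 26663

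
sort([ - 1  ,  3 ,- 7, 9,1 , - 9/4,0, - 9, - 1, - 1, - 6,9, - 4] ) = [ - 9,- 7, - 6, - 4,- 9/4, - 1, - 1, - 1, 0,1, 3, 9, 9]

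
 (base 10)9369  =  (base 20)1389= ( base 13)4359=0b10010010011001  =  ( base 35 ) 7MO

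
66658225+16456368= 83114593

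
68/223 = 68/223 = 0.30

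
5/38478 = 5/38478 = 0.00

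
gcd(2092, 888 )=4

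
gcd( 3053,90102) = 1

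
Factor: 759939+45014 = 804953 = 29^1*41^1 * 677^1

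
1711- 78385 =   -  76674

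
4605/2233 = 4605/2233 = 2.06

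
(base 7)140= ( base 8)115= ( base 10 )77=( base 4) 1031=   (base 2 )1001101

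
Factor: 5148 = 2^2*3^2*11^1*13^1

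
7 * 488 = 3416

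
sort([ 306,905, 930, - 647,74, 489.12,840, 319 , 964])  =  [ -647,74,306,319, 489.12,840, 905,930,964]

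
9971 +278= 10249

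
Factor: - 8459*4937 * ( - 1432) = 59803302856 = 2^3*11^1*179^1  *769^1*4937^1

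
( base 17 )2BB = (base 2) 1100001000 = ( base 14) 3D6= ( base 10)776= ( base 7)2156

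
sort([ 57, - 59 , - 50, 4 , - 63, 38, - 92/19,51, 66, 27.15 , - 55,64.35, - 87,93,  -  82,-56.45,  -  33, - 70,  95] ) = [ - 87, - 82, - 70, - 63,  -  59,  -  56.45,-55, -50 , - 33, - 92/19 , 4,27.15 , 38, 51,57,64.35, 66,  93, 95 ] 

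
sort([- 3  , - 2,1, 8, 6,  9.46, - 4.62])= [  -  4.62, - 3, - 2,1,6,  8, 9.46] 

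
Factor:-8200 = - 2^3* 5^2*41^1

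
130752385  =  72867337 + 57885048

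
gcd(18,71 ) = 1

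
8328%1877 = 820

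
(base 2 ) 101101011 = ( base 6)1403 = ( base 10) 363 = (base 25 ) ed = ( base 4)11223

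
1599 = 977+622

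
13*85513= 1111669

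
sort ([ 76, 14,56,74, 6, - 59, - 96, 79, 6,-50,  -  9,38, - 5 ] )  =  [-96, - 59, - 50,-9, - 5, 6, 6, 14, 38, 56,74,76, 79 ]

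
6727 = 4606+2121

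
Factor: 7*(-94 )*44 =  - 28952 = - 2^3 * 7^1*11^1*47^1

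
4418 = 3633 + 785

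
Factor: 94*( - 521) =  - 48974 = - 2^1*47^1*521^1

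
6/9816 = 1/1636 = 0.00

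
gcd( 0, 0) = 0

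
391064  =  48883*8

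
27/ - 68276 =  - 1 + 68249/68276 = -0.00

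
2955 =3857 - 902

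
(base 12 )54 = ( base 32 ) 20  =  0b1000000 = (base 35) 1t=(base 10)64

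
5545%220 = 45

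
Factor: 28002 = 2^1*3^1*13^1*359^1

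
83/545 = 83/545  =  0.15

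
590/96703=590/96703 = 0.01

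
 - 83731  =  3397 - 87128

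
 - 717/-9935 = 717/9935 = 0.07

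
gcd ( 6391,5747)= 7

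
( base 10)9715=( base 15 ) 2D2A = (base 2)10010111110011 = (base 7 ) 40216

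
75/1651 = 75/1651 = 0.05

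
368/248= 46/31= 1.48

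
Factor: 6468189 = 3^1*7^1 * 13^1 * 19^1*29^1*43^1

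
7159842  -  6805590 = 354252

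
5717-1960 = 3757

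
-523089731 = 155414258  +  - 678503989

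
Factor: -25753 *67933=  - 1749478549 = - 7^1*13^1*283^1*67933^1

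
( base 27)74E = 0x1469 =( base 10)5225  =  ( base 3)21011112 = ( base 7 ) 21143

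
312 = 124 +188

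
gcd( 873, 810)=9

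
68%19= 11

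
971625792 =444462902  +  527162890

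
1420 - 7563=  - 6143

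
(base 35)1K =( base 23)29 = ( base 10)55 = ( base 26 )23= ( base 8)67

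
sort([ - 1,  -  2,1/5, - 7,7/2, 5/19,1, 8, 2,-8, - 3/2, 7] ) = [ - 8, - 7 , - 2, - 3/2, - 1, 1/5, 5/19, 1, 2,7/2, 7, 8]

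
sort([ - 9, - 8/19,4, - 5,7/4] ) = [ - 9, - 5, - 8/19, 7/4, 4 ]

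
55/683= 55/683 = 0.08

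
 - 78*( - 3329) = 259662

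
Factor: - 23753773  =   - 281^1 * 84533^1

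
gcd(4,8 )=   4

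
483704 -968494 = -484790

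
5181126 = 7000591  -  1819465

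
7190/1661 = 4 + 546/1661 = 4.33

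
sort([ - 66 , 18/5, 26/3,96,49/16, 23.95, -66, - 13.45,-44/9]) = [-66, - 66, - 13.45,-44/9,49/16,18/5  ,  26/3, 23.95,96]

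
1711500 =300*5705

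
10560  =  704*15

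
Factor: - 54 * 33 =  -2^1*3^4* 11^1 = - 1782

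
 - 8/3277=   -8/3277 = - 0.00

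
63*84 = 5292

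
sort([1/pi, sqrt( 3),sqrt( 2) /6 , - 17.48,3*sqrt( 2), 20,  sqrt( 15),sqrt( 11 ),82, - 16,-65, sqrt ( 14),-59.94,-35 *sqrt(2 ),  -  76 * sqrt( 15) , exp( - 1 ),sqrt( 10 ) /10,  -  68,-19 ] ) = [ - 76*sqrt( 15 ), - 68, - 65,  -  59.94, - 35* sqrt( 2 ),  -  19,- 17.48 , - 16, sqrt (2)/6, sqrt(10 )/10, 1/pi, exp ( - 1 ),sqrt( 3), sqrt( 11), sqrt(14 ), sqrt(15), 3 * sqrt (2),20, 82] 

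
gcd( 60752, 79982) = 2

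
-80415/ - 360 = 223 + 3/8 = 223.38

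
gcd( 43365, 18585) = 6195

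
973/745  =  973/745= 1.31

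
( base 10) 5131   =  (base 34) 4EV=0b1010000001011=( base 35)46l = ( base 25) 856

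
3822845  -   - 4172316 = 7995161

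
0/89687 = 0 = 0.00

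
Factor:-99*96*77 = - 731808=-2^5 * 3^3*7^1*11^2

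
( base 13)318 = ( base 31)H1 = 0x210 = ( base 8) 1020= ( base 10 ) 528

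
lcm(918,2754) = 2754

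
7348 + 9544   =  16892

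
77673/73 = 77673/73 = 1064.01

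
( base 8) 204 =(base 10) 132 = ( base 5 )1012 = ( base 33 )40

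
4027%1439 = 1149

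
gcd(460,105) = 5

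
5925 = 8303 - 2378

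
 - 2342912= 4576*( - 512 )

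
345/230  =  1+1/2 =1.50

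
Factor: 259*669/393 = 57757/131=   7^1  *  37^1*131^(  -  1) * 223^1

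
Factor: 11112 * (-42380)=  - 2^5 * 3^1 * 5^1*13^1*163^1 * 463^1 = -470926560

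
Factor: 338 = 2^1*13^2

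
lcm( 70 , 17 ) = 1190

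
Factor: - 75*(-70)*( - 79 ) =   -  2^1*3^1*5^3*7^1*79^1 = - 414750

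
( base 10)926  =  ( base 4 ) 32132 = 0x39e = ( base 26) 19g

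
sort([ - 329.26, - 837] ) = [-837, - 329.26 ]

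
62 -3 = 59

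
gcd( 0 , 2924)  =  2924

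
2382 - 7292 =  -4910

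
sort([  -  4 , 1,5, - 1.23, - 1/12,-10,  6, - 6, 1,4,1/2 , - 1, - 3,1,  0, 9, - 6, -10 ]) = [ - 10, - 10,-6, - 6,-4, - 3  , - 1.23, -1 , - 1/12, 0,  1/2,1, 1, 1 , 4,5,6, 9]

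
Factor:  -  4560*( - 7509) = 34241040 = 2^4*3^2* 5^1*19^1  *  2503^1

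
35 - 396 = -361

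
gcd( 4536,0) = 4536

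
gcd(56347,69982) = 1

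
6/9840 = 1/1640 = 0.00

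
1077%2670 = 1077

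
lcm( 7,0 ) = 0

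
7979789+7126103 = 15105892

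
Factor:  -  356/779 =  - 2^2 * 19^(-1) * 41^ (-1 ) * 89^1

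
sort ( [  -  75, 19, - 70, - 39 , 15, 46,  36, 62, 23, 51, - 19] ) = [-75,  -  70, - 39, - 19, 15, 19, 23,36,46, 51, 62] 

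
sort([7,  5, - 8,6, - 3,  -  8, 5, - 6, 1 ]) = [-8,-8,-6, - 3,1, 5,  5 , 6, 7 ] 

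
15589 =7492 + 8097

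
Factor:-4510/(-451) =2^1*5^1  =  10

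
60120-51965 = 8155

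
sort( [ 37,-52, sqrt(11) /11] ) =[ - 52,sqrt( 11)/11, 37 ] 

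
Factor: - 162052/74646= - 2^1*3^(  -  2)*13^(  -  1) * 127^1  =  - 254/117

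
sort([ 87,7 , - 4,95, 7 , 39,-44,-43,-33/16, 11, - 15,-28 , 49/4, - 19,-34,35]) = [-44, -43, - 34, - 28,-19, - 15,-4 ,-33/16 , 7,  7,11,  49/4,  35, 39, 87, 95 ]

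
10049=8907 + 1142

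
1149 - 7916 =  - 6767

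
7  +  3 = 10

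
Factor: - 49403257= - 49403257^1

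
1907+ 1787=3694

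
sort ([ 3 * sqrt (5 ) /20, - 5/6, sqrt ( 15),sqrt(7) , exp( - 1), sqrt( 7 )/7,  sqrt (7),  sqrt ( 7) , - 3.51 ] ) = [ - 3.51, - 5/6,3*sqrt(5) /20, exp( - 1 ), sqrt (7 ) /7, sqrt( 7 ), sqrt( 7) , sqrt (7 ), sqrt(15) ]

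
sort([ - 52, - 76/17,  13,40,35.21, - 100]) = [ - 100, - 52,  -  76/17,13,35.21,40]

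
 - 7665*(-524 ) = 4016460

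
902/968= 41/44 = 0.93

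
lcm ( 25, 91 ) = 2275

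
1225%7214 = 1225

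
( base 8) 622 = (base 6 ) 1510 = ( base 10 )402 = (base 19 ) 123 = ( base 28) ea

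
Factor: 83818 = 2^1*7^1*5987^1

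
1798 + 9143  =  10941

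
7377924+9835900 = 17213824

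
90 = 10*9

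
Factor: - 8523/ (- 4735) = 3^2*5^( - 1 )= 9/5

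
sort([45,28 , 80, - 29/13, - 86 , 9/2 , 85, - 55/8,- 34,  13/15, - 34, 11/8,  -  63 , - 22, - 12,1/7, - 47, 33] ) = [ - 86 , - 63,- 47, - 34, -34 , - 22, - 12,  -  55/8, - 29/13, 1/7,13/15, 11/8, 9/2,28,33,45,80, 85 ]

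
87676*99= 8679924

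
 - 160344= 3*(-53448) 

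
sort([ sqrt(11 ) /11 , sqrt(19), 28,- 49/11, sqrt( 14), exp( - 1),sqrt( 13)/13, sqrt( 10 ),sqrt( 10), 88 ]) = [ - 49/11, sqrt( 13 )/13, sqrt(11)/11, exp (  -  1),sqrt( 10), sqrt( 10), sqrt ( 14 ),sqrt( 19), 28, 88]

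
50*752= 37600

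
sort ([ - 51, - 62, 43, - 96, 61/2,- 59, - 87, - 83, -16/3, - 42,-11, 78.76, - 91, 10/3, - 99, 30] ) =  [ - 99, - 96,  -  91, - 87 , - 83, - 62, - 59, - 51, - 42, - 11, - 16/3,10/3, 30,61/2, 43,78.76]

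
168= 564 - 396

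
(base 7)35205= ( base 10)9021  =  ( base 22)ie1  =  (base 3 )110101010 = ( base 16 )233d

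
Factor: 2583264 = 2^5*3^1*71^1*379^1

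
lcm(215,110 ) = 4730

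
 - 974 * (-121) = 117854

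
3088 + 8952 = 12040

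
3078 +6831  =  9909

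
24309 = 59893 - 35584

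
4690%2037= 616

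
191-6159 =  - 5968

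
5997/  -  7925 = -1+1928/7925 = - 0.76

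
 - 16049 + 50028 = 33979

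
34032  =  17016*2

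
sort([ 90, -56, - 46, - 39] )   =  [ - 56, - 46, - 39,90] 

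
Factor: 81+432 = 3^3*19^1 = 513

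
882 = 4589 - 3707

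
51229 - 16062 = 35167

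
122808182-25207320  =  97600862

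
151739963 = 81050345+70689618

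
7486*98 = 733628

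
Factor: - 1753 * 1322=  - 2317466 =- 2^1  *661^1*1753^1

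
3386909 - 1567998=1818911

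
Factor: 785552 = 2^4*29^1*1693^1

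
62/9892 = 31/4946 = 0.01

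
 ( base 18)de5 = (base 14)18b3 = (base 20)b39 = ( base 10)4469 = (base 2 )1000101110101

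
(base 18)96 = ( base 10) 168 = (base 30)5I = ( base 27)66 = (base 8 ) 250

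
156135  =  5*31227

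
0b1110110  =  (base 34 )3G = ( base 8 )166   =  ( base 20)5I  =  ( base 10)118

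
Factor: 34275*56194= 1926049350 =2^1*3^1*5^2*457^1*28097^1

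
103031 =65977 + 37054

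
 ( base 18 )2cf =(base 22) 1hl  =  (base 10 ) 879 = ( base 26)17l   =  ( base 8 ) 1557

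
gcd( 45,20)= 5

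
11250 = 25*450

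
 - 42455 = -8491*5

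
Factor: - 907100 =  - 2^2 * 5^2*47^1*193^1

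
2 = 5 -3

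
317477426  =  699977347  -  382499921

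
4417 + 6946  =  11363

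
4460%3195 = 1265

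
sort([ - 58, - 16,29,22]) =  [ - 58, - 16, 22,29]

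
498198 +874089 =1372287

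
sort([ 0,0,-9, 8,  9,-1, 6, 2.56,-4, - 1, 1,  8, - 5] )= [ - 9, - 5, - 4,-1,-1, 0, 0, 1, 2.56, 6,8, 8, 9 ]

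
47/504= 47/504 = 0.09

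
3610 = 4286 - 676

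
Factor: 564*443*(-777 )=  -  194135004  =  - 2^2*3^2*7^1 * 37^1*47^1*443^1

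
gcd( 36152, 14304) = 8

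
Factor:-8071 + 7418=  - 653=- 653^1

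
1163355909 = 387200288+776155621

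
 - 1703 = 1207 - 2910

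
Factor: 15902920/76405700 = 2^1*5^( - 1)*7^ ( - 2)*11^1*31^(-1)*47^1 * 503^ ( - 1) * 769^1 = 795146/3820285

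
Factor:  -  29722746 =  - 2^1 * 3^1*4953791^1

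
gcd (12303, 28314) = 9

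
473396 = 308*1537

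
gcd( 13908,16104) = 732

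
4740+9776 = 14516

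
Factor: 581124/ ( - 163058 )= - 474/133=- 2^1 * 3^1*7^( - 1)*19^( - 1 )  *  79^1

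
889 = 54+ 835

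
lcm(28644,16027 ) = 1346268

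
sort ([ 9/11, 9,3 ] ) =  [9/11,3, 9]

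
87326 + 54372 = 141698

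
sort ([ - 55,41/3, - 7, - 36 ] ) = [  -  55,-36,-7,41/3 ] 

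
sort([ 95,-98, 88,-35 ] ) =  [ - 98,-35,  88,95 ]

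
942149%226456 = 36325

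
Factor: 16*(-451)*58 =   -  418528 = - 2^5*11^1 * 29^1*41^1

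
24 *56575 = 1357800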